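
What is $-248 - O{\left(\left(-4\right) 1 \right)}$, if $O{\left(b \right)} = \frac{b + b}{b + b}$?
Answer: $-249$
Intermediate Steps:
$O{\left(b \right)} = 1$ ($O{\left(b \right)} = \frac{2 b}{2 b} = 2 b \frac{1}{2 b} = 1$)
$-248 - O{\left(\left(-4\right) 1 \right)} = -248 - 1 = -249$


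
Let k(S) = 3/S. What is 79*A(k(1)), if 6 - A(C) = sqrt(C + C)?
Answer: 474 - 79*sqrt(6) ≈ 280.49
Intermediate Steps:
A(C) = 6 - sqrt(2)*sqrt(C) (A(C) = 6 - sqrt(C + C) = 6 - sqrt(2*C) = 6 - sqrt(2)*sqrt(C))
79*A(k(1)) = 79*(6 - sqrt(2)*sqrt(3/1)) = 79*(6 - sqrt(2)*sqrt(3*1)) = 79*(6 - sqrt(2)*sqrt(3)) = 79*(6 - sqrt(6)) = 474 - 79*sqrt(6)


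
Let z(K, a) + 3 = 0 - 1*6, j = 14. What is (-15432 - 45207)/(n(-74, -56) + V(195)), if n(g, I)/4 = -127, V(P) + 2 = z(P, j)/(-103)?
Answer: 50779/427 ≈ 118.92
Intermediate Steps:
z(K, a) = -9 (z(K, a) = -3 + (0 - 1*6) = -3 + (0 - 6) = -3 - 6 = -9)
V(P) = -197/103 (V(P) = -2 - 9/(-103) = -2 - 9*(-1/103) = -2 + 9/103 = -197/103)
n(g, I) = -508 (n(g, I) = 4*(-127) = -508)
(-15432 - 45207)/(n(-74, -56) + V(195)) = (-15432 - 45207)/(-508 - 197/103) = -60639/(-52521/103) = -60639*(-103/52521) = 50779/427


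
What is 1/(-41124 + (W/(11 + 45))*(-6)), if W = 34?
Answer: -14/575787 ≈ -2.4315e-5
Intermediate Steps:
1/(-41124 + (W/(11 + 45))*(-6)) = 1/(-41124 + (34/(11 + 45))*(-6)) = 1/(-41124 + (34/56)*(-6)) = 1/(-41124 + (34*(1/56))*(-6)) = 1/(-41124 + (17/28)*(-6)) = 1/(-41124 - 51/14) = 1/(-575787/14) = -14/575787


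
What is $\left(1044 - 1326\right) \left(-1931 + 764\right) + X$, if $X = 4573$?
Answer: $333667$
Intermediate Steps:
$\left(1044 - 1326\right) \left(-1931 + 764\right) + X = \left(1044 - 1326\right) \left(-1931 + 764\right) + 4573 = \left(-282\right) \left(-1167\right) + 4573 = 329094 + 4573 = 333667$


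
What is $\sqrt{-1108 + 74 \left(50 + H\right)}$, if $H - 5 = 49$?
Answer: $6 \sqrt{183} \approx 81.167$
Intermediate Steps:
$H = 54$ ($H = 5 + 49 = 54$)
$\sqrt{-1108 + 74 \left(50 + H\right)} = \sqrt{-1108 + 74 \left(50 + 54\right)} = \sqrt{-1108 + 74 \cdot 104} = \sqrt{-1108 + 7696} = \sqrt{6588} = 6 \sqrt{183}$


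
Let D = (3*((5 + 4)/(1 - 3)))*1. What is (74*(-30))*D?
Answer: 29970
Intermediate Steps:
D = -27/2 (D = (3*(9/(-2)))*1 = (3*(9*(-½)))*1 = (3*(-9/2))*1 = -27/2*1 = -27/2 ≈ -13.500)
(74*(-30))*D = (74*(-30))*(-27/2) = -2220*(-27/2) = 29970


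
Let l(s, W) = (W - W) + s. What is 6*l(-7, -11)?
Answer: -42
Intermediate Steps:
l(s, W) = s (l(s, W) = 0 + s = s)
6*l(-7, -11) = 6*(-7) = -42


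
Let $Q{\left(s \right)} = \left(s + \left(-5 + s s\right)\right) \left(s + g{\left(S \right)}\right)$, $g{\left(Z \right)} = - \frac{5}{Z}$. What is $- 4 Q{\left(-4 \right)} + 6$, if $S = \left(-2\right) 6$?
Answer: $\frac{319}{3} \approx 106.33$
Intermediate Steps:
$S = -12$
$Q{\left(s \right)} = \left(\frac{5}{12} + s\right) \left(-5 + s + s^{2}\right)$ ($Q{\left(s \right)} = \left(s + \left(-5 + s s\right)\right) \left(s - \frac{5}{-12}\right) = \left(s + \left(-5 + s^{2}\right)\right) \left(s - - \frac{5}{12}\right) = \left(-5 + s + s^{2}\right) \left(s + \frac{5}{12}\right) = \left(-5 + s + s^{2}\right) \left(\frac{5}{12} + s\right) = \left(\frac{5}{12} + s\right) \left(-5 + s + s^{2}\right)$)
$- 4 Q{\left(-4 \right)} + 6 = - 4 \left(- \frac{25}{12} + \left(-4\right)^{3} - - \frac{55}{3} + \frac{17 \left(-4\right)^{2}}{12}\right) + 6 = - 4 \left(- \frac{25}{12} - 64 + \frac{55}{3} + \frac{17}{12} \cdot 16\right) + 6 = - 4 \left(- \frac{25}{12} - 64 + \frac{55}{3} + \frac{68}{3}\right) + 6 = \left(-4\right) \left(- \frac{301}{12}\right) + 6 = \frac{301}{3} + 6 = \frac{319}{3}$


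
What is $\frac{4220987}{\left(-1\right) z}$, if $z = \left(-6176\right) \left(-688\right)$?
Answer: $- \frac{4220987}{4249088} \approx -0.99339$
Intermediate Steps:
$z = 4249088$
$\frac{4220987}{\left(-1\right) z} = \frac{4220987}{\left(-1\right) 4249088} = \frac{4220987}{-4249088} = 4220987 \left(- \frac{1}{4249088}\right) = - \frac{4220987}{4249088}$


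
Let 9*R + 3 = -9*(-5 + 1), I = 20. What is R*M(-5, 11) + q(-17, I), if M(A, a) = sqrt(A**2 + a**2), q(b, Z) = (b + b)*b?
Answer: 578 + 11*sqrt(146)/3 ≈ 622.30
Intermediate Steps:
q(b, Z) = 2*b**2 (q(b, Z) = (2*b)*b = 2*b**2)
R = 11/3 (R = -1/3 + (-9*(-5 + 1))/9 = -1/3 + (-9*(-4))/9 = -1/3 + (1/9)*36 = -1/3 + 4 = 11/3 ≈ 3.6667)
R*M(-5, 11) + q(-17, I) = 11*sqrt((-5)**2 + 11**2)/3 + 2*(-17)**2 = 11*sqrt(25 + 121)/3 + 2*289 = 11*sqrt(146)/3 + 578 = 578 + 11*sqrt(146)/3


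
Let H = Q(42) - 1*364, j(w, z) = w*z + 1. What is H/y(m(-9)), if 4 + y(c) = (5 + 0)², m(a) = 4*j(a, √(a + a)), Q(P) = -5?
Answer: -123/7 ≈ -17.571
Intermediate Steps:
j(w, z) = 1 + w*z
m(a) = 4 + 4*√2*a^(3/2) (m(a) = 4*(1 + a*√(a + a)) = 4*(1 + a*√(2*a)) = 4*(1 + a*(√2*√a)) = 4*(1 + √2*a^(3/2)) = 4 + 4*√2*a^(3/2))
H = -369 (H = -5 - 1*364 = -5 - 364 = -369)
y(c) = 21 (y(c) = -4 + (5 + 0)² = -4 + 5² = -4 + 25 = 21)
H/y(m(-9)) = -369/21 = -369*1/21 = -123/7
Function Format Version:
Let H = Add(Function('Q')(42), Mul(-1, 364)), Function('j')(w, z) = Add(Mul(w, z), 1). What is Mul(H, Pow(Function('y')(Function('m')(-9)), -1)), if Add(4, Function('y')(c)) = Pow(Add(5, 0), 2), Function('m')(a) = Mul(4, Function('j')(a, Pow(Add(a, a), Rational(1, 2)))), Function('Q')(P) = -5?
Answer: Rational(-123, 7) ≈ -17.571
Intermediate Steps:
Function('j')(w, z) = Add(1, Mul(w, z))
Function('m')(a) = Add(4, Mul(4, Pow(2, Rational(1, 2)), Pow(a, Rational(3, 2)))) (Function('m')(a) = Mul(4, Add(1, Mul(a, Pow(Add(a, a), Rational(1, 2))))) = Mul(4, Add(1, Mul(a, Pow(Mul(2, a), Rational(1, 2))))) = Mul(4, Add(1, Mul(a, Mul(Pow(2, Rational(1, 2)), Pow(a, Rational(1, 2)))))) = Mul(4, Add(1, Mul(Pow(2, Rational(1, 2)), Pow(a, Rational(3, 2))))) = Add(4, Mul(4, Pow(2, Rational(1, 2)), Pow(a, Rational(3, 2)))))
H = -369 (H = Add(-5, Mul(-1, 364)) = Add(-5, -364) = -369)
Function('y')(c) = 21 (Function('y')(c) = Add(-4, Pow(Add(5, 0), 2)) = Add(-4, Pow(5, 2)) = Add(-4, 25) = 21)
Mul(H, Pow(Function('y')(Function('m')(-9)), -1)) = Mul(-369, Pow(21, -1)) = Mul(-369, Rational(1, 21)) = Rational(-123, 7)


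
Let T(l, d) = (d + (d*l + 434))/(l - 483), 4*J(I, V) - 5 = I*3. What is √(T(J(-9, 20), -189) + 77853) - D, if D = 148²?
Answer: -21904 + 38*√51461521/977 ≈ -21625.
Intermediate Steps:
J(I, V) = 5/4 + 3*I/4 (J(I, V) = 5/4 + (I*3)/4 = 5/4 + (3*I)/4 = 5/4 + 3*I/4)
T(l, d) = (434 + d + d*l)/(-483 + l) (T(l, d) = (d + (434 + d*l))/(-483 + l) = (434 + d + d*l)/(-483 + l))
D = 21904
√(T(J(-9, 20), -189) + 77853) - D = √((434 - 189 - 189*(5/4 + (¾)*(-9)))/(-483 + (5/4 + (¾)*(-9))) + 77853) - 1*21904 = √((434 - 189 - 189*(5/4 - 27/4))/(-483 + (5/4 - 27/4)) + 77853) - 21904 = √((434 - 189 - 189*(-11/2))/(-483 - 11/2) + 77853) - 21904 = √((434 - 189 + 2079/2)/(-977/2) + 77853) - 21904 = √(-2/977*2569/2 + 77853) - 21904 = √(-2569/977 + 77853) - 21904 = √(76059812/977) - 21904 = 38*√51461521/977 - 21904 = -21904 + 38*√51461521/977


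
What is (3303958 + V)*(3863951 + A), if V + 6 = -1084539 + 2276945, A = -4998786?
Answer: -5102624430930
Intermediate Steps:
V = 1192400 (V = -6 + (-1084539 + 2276945) = -6 + 1192406 = 1192400)
(3303958 + V)*(3863951 + A) = (3303958 + 1192400)*(3863951 - 4998786) = 4496358*(-1134835) = -5102624430930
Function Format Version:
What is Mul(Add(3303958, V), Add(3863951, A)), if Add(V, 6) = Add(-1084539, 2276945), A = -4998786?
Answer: -5102624430930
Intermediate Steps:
V = 1192400 (V = Add(-6, Add(-1084539, 2276945)) = Add(-6, 1192406) = 1192400)
Mul(Add(3303958, V), Add(3863951, A)) = Mul(Add(3303958, 1192400), Add(3863951, -4998786)) = Mul(4496358, -1134835) = -5102624430930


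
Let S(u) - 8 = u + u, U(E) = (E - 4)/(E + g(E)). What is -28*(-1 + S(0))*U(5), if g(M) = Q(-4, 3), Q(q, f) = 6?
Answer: -196/11 ≈ -17.818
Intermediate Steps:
g(M) = 6
U(E) = (-4 + E)/(6 + E) (U(E) = (E - 4)/(E + 6) = (-4 + E)/(6 + E))
S(u) = 8 + 2*u (S(u) = 8 + (u + u) = 8 + 2*u)
-28*(-1 + S(0))*U(5) = -28*(-1 + (8 + 2*0))*(-4 + 5)/(6 + 5) = -28*(-1 + (8 + 0))*1/11 = -28*(-1 + 8)*(1/11)*1 = -196/11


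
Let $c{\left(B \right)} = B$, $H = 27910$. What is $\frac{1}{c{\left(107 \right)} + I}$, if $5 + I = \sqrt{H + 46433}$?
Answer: $- \frac{34}{21313} + \frac{\sqrt{74343}}{63939} \approx 0.0026691$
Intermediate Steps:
$I = -5 + \sqrt{74343}$ ($I = -5 + \sqrt{27910 + 46433} = -5 + \sqrt{74343} \approx 267.66$)
$\frac{1}{c{\left(107 \right)} + I} = \frac{1}{107 - \left(5 - \sqrt{74343}\right)} = \frac{1}{102 + \sqrt{74343}}$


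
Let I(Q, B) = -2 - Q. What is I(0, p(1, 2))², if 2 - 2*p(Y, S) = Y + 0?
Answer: 4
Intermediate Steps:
p(Y, S) = 1 - Y/2 (p(Y, S) = 1 - (Y + 0)/2 = 1 - Y/2)
I(0, p(1, 2))² = (-2 - 1*0)² = (-2 + 0)² = (-2)² = 4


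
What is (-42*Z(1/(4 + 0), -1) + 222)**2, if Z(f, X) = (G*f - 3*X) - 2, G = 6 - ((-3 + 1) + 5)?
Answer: 88209/4 ≈ 22052.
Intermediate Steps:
G = 3 (G = 6 - (-2 + 5) = 6 - 1*3 = 6 - 3 = 3)
Z(f, X) = -2 - 3*X + 3*f (Z(f, X) = (3*f - 3*X) - 2 = (-3*X + 3*f) - 2 = -2 - 3*X + 3*f)
(-42*Z(1/(4 + 0), -1) + 222)**2 = (-42*(-2 - 3*(-1) + 3/(4 + 0)) + 222)**2 = (-42*(-2 + 3 + 3/4) + 222)**2 = (-42*7/4 + 222)**2 = (-147/2 + 222)**2 = (297/2)**2 = 88209/4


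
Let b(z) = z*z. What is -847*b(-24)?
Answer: -487872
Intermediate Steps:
b(z) = z²
-847*b(-24) = -847*(-24)² = -847*576 = -487872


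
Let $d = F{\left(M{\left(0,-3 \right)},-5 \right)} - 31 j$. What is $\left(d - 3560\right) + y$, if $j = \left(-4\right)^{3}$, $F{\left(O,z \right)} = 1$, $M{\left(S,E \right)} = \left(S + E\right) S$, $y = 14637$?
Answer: $13062$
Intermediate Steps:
$M{\left(S,E \right)} = S \left(E + S\right)$ ($M{\left(S,E \right)} = \left(E + S\right) S = S \left(E + S\right)$)
$j = -64$
$d = 1985$ ($d = 1 - -1984 = 1 + 1984 = 1985$)
$\left(d - 3560\right) + y = \left(1985 - 3560\right) + 14637 = -1575 + 14637 = 13062$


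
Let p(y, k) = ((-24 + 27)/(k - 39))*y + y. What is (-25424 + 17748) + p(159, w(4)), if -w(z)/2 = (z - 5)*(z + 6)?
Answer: -143300/19 ≈ -7542.1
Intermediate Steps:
w(z) = -2*(-5 + z)*(6 + z) (w(z) = -2*(z - 5)*(z + 6) = -2*(-5 + z)*(6 + z))
p(y, k) = y + 3*y/(-39 + k) (p(y, k) = (3/(-39 + k))*y + y = 3*y/(-39 + k) + y = y + 3*y/(-39 + k))
(-25424 + 17748) + p(159, w(4)) = (-25424 + 17748) + 159*(-36 + (60 - 2*4 - 2*4²))/(-39 + (60 - 2*4 - 2*4²)) = -7676 + 159*(-36 + (60 - 8 - 2*16))/(-39 + (60 - 8 - 2*16)) = -7676 + 159*(-36 + (60 - 8 - 32))/(-39 + (60 - 8 - 32)) = -7676 + 159*(-36 + 20)/(-39 + 20) = -7676 + 159*(-16)/(-19) = -7676 + 159*(-1/19)*(-16) = -7676 + 2544/19 = -143300/19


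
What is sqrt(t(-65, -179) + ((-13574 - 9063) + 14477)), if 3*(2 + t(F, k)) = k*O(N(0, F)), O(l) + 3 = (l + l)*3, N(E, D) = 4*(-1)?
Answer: I*sqrt(6551) ≈ 80.938*I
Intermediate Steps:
N(E, D) = -4
O(l) = -3 + 6*l (O(l) = -3 + (l + l)*3 = -3 + (2*l)*3 = -3 + 6*l)
t(F, k) = -2 - 9*k (t(F, k) = -2 + (k*(-3 + 6*(-4)))/3 = -2 + (k*(-3 - 24))/3 = -2 + (k*(-27))/3 = -2 + (-27*k)/3 = -2 - 9*k)
sqrt(t(-65, -179) + ((-13574 - 9063) + 14477)) = sqrt((-2 - 9*(-179)) + ((-13574 - 9063) + 14477)) = sqrt((-2 + 1611) + (-22637 + 14477)) = sqrt(1609 - 8160) = sqrt(-6551) = I*sqrt(6551)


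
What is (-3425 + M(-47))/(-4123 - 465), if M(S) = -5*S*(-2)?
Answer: 3895/4588 ≈ 0.84895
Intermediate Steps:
M(S) = 10*S
(-3425 + M(-47))/(-4123 - 465) = (-3425 + 10*(-47))/(-4123 - 465) = (-3425 - 470)/(-4588) = -3895*(-1/4588) = 3895/4588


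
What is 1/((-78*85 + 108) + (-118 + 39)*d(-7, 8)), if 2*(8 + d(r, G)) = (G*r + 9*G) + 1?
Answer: -2/13123 ≈ -0.00015240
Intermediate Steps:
d(r, G) = -15/2 + 9*G/2 + G*r/2 (d(r, G) = -8 + ((G*r + 9*G) + 1)/2 = -8 + ((9*G + G*r) + 1)/2 = -8 + (1 + 9*G + G*r)/2 = -8 + (1/2 + 9*G/2 + G*r/2) = -15/2 + 9*G/2 + G*r/2)
1/((-78*85 + 108) + (-118 + 39)*d(-7, 8)) = 1/((-78*85 + 108) + (-118 + 39)*(-15/2 + (9/2)*8 + (1/2)*8*(-7))) = 1/((-6630 + 108) - 79*(-15/2 + 36 - 28)) = 1/(-6522 - 79*1/2) = 1/(-6522 - 79/2) = 1/(-13123/2) = -2/13123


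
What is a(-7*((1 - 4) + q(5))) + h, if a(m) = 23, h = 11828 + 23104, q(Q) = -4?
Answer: 34955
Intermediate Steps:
h = 34932
a(-7*((1 - 4) + q(5))) + h = 23 + 34932 = 34955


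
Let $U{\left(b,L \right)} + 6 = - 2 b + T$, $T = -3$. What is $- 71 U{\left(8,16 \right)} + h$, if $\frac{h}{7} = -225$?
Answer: $200$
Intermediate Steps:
$h = -1575$ ($h = 7 \left(-225\right) = -1575$)
$U{\left(b,L \right)} = -9 - 2 b$ ($U{\left(b,L \right)} = -6 - \left(3 + 2 b\right) = -9 - 2 b$)
$- 71 U{\left(8,16 \right)} + h = - 71 \left(-9 - 16\right) - 1575 = \left(-71\right) \left(-25\right) - 1575 = 1775 - 1575 = 200$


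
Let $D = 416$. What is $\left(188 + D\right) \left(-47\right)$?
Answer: $-28388$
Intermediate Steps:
$\left(188 + D\right) \left(-47\right) = \left(188 + 416\right) \left(-47\right) = 604 \left(-47\right) = -28388$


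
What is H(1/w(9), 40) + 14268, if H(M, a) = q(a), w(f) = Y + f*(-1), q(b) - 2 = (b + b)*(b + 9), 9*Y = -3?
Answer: 18190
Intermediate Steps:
Y = -⅓ (Y = (⅑)*(-3) = -⅓ ≈ -0.33333)
q(b) = 2 + 2*b*(9 + b) (q(b) = 2 + (b + b)*(b + 9) = 2 + (2*b)*(9 + b) = 2 + 2*b*(9 + b))
w(f) = -⅓ - f (w(f) = -⅓ + f*(-1) = -⅓ - f)
H(M, a) = 2 + 2*a² + 18*a
H(1/w(9), 40) + 14268 = (2 + 2*40² + 18*40) + 14268 = (2 + 2*1600 + 720) + 14268 = (2 + 3200 + 720) + 14268 = 3922 + 14268 = 18190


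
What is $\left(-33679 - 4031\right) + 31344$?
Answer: $-6366$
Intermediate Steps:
$\left(-33679 - 4031\right) + 31344 = -37710 + 31344 = -6366$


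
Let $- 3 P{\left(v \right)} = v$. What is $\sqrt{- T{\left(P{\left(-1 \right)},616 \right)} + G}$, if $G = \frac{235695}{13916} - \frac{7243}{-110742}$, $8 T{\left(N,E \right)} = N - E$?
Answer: $\frac{\sqrt{126503139848467462}}{36692516} \approx 9.6933$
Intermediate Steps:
$P{\left(v \right)} = - \frac{v}{3}$
$T{\left(N,E \right)} = - \frac{E}{8} + \frac{N}{8}$ ($T{\left(N,E \right)} = \frac{N - E}{8} = - \frac{E}{8} + \frac{N}{8}$)
$G = \frac{13101064639}{770542836}$ ($G = 235695 \cdot \frac{1}{13916} - - \frac{7243}{110742} = \frac{235695}{13916} + \frac{7243}{110742} = \frac{13101064639}{770542836} \approx 17.002$)
$\sqrt{- T{\left(P{\left(-1 \right)},616 \right)} + G} = \sqrt{- (\left(- \frac{1}{8}\right) 616 + \frac{\left(- \frac{1}{3}\right) \left(-1\right)}{8}) + \frac{13101064639}{770542836}} = \sqrt{- (-77 + \frac{1}{8} \cdot \frac{1}{3}) + \frac{13101064639}{770542836}} = \sqrt{- (-77 + \frac{1}{24}) + \frac{13101064639}{770542836}} = \sqrt{\left(-1\right) \left(- \frac{1847}{24}\right) + \frac{13101064639}{770542836}} = \sqrt{\frac{1847}{24} + \frac{13101064639}{770542836}} = \sqrt{\frac{48267171373}{513695224}} = \frac{\sqrt{126503139848467462}}{36692516}$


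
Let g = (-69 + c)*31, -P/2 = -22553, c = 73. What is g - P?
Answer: -44982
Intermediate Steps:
P = 45106 (P = -2*(-22553) = 45106)
g = 124 (g = (-69 + 73)*31 = 4*31 = 124)
g - P = 124 - 1*45106 = 124 - 45106 = -44982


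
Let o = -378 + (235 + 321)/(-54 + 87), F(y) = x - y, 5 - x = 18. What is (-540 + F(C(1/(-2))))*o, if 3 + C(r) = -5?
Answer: 6495310/33 ≈ 1.9683e+5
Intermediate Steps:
x = -13 (x = 5 - 1*18 = 5 - 18 = -13)
C(r) = -8 (C(r) = -3 - 5 = -8)
F(y) = -13 - y
o = -11918/33 (o = -378 + 556/33 = -11918/33 ≈ -361.15)
(-540 + F(C(1/(-2))))*o = (-540 + (-13 - 1*(-8)))*(-11918/33) = (-540 + (-13 + 8))*(-11918/33) = (-540 - 5)*(-11918/33) = -545*(-11918/33) = 6495310/33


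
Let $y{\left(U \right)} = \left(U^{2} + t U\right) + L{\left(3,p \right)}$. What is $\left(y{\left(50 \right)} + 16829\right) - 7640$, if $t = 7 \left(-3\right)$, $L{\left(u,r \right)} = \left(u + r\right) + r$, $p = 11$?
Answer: $10664$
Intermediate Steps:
$L{\left(u,r \right)} = u + 2 r$ ($L{\left(u,r \right)} = \left(r + u\right) + r = u + 2 r$)
$t = -21$
$y{\left(U \right)} = 25 + U^{2} - 21 U$ ($y{\left(U \right)} = \left(U^{2} - 21 U\right) + \left(3 + 2 \cdot 11\right) = \left(U^{2} - 21 U\right) + \left(3 + 22\right) = \left(U^{2} - 21 U\right) + 25 = 25 + U^{2} - 21 U$)
$\left(y{\left(50 \right)} + 16829\right) - 7640 = \left(\left(25 + 50^{2} - 1050\right) + 16829\right) - 7640 = \left(\left(25 + 2500 - 1050\right) + 16829\right) - 7640 = \left(1475 + 16829\right) - 7640 = 18304 - 7640 = 10664$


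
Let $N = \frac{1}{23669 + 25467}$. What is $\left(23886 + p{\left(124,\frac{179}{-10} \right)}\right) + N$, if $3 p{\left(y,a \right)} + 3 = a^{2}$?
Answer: $\frac{88414593719}{3685200} \approx 23992.0$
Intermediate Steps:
$N = \frac{1}{49136} \approx 2.0352 \cdot 10^{-5}$
$p{\left(y,a \right)} = -1 + \frac{a^{2}}{3}$
$\left(23886 + p{\left(124,\frac{179}{-10} \right)}\right) + N = \left(23886 - \left(1 - \frac{\left(\frac{179}{-10}\right)^{2}}{3}\right)\right) + \frac{1}{49136} = \left(23886 - \left(1 - \frac{\left(179 \left(- \frac{1}{10}\right)\right)^{2}}{3}\right)\right) + \frac{1}{49136} = \left(23886 - \left(1 - \frac{\left(- \frac{179}{10}\right)^{2}}{3}\right)\right) + \frac{1}{49136} = \left(23886 + \left(-1 + \frac{1}{3} \cdot \frac{32041}{100}\right)\right) + \frac{1}{49136} = \left(23886 + \left(-1 + \frac{32041}{300}\right)\right) + \frac{1}{49136} = \left(23886 + \frac{31741}{300}\right) + \frac{1}{49136} = \frac{7197541}{300} + \frac{1}{49136} = \frac{88414593719}{3685200}$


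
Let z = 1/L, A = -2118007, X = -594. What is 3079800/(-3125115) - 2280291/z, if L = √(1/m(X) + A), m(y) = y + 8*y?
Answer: -68440/69447 - 760097*I*√747309117918/198 ≈ -0.9855 - 3.3186e+9*I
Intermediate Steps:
m(y) = 9*y
L = I*√747309117918/594 (L = √(1/(9*(-594)) - 2118007) = √(1/(-5346) - 2118007) = √(-1/5346 - 2118007) = √(-11322865423/5346) = I*√747309117918/594 ≈ 1455.3*I)
z = -9*I*√747309117918/11322865423 (z = 1/(I*√747309117918/594) = -9*I*√747309117918/11322865423 ≈ -0.00068713*I)
3079800/(-3125115) - 2280291/z = 3079800/(-3125115) - 2280291*I*√747309117918/594 = 3079800*(-1/3125115) - 760097*I*√747309117918/198 = -68440/69447 - 760097*I*√747309117918/198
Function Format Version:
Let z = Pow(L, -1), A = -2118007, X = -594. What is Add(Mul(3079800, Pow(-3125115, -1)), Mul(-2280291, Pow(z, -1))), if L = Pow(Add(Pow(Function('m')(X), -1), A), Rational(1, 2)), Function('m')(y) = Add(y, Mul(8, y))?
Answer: Add(Rational(-68440, 69447), Mul(Rational(-760097, 198), I, Pow(747309117918, Rational(1, 2)))) ≈ Add(-0.98550, Mul(-3.3186e+9, I))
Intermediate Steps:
Function('m')(y) = Mul(9, y)
L = Mul(Rational(1, 594), I, Pow(747309117918, Rational(1, 2))) (L = Pow(Add(Pow(Mul(9, -594), -1), -2118007), Rational(1, 2)) = Pow(Add(Pow(-5346, -1), -2118007), Rational(1, 2)) = Pow(Add(Rational(-1, 5346), -2118007), Rational(1, 2)) = Pow(Rational(-11322865423, 5346), Rational(1, 2)) = Mul(Rational(1, 594), I, Pow(747309117918, Rational(1, 2))) ≈ Mul(1455.3, I))
z = Mul(Rational(-9, 11322865423), I, Pow(747309117918, Rational(1, 2))) (z = Pow(Mul(Rational(1, 594), I, Pow(747309117918, Rational(1, 2))), -1) = Mul(Rational(-9, 11322865423), I, Pow(747309117918, Rational(1, 2))) ≈ Mul(-0.00068713, I))
Add(Mul(3079800, Pow(-3125115, -1)), Mul(-2280291, Pow(z, -1))) = Add(Mul(3079800, Pow(-3125115, -1)), Mul(-2280291, Pow(Mul(Rational(-9, 11322865423), I, Pow(747309117918, Rational(1, 2))), -1))) = Add(Mul(3079800, Rational(-1, 3125115)), Mul(-2280291, Mul(Rational(1, 594), I, Pow(747309117918, Rational(1, 2))))) = Add(Rational(-68440, 69447), Mul(Rational(-760097, 198), I, Pow(747309117918, Rational(1, 2))))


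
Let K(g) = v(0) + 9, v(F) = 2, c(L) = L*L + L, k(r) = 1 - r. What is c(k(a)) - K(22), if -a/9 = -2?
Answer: 261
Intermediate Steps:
a = 18 (a = -9*(-2) = 18)
c(L) = L + L² (c(L) = L² + L = L + L²)
K(g) = 11 (K(g) = 2 + 9 = 11)
c(k(a)) - K(22) = (1 - 1*18)*(1 + (1 - 1*18)) - 1*11 = (1 - 18)*(1 + (1 - 18)) - 11 = -17*(1 - 17) - 11 = -17*(-16) - 11 = 272 - 11 = 261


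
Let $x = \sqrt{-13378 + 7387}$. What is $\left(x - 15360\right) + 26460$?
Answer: $11100 + i \sqrt{5991} \approx 11100.0 + 77.402 i$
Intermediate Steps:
$x = i \sqrt{5991}$ ($x = \sqrt{-5991} = i \sqrt{5991} \approx 77.402 i$)
$\left(x - 15360\right) + 26460 = \left(i \sqrt{5991} - 15360\right) + 26460 = \left(-15360 + i \sqrt{5991}\right) + 26460 = 11100 + i \sqrt{5991}$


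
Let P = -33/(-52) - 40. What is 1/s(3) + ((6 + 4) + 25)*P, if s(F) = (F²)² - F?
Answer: -214933/156 ≈ -1377.8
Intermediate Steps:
P = -2047/52 (P = -33*(-1/52) - 40 = 33/52 - 40 = -2047/52 ≈ -39.365)
s(F) = F⁴ - F
1/s(3) + ((6 + 4) + 25)*P = 1/(3⁴ - 1*3) + ((6 + 4) + 25)*(-2047/52) = 1/(81 - 3) + (10 + 25)*(-2047/52) = 1/78 + 35*(-2047/52) = 1/78 - 71645/52 = -214933/156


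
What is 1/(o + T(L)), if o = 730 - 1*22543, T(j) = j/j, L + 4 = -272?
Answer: -1/21812 ≈ -4.5846e-5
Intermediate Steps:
L = -276 (L = -4 - 272 = -276)
T(j) = 1
o = -21813 (o = 730 - 22543 = -21813)
1/(o + T(L)) = 1/(-21813 + 1) = 1/(-21812) = -1/21812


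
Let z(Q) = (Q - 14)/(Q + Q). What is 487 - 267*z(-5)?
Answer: -203/10 ≈ -20.300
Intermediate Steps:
z(Q) = (-14 + Q)/(2*Q) (z(Q) = (-14 + Q)/((2*Q)) = (-14 + Q)*(1/(2*Q)) = (-14 + Q)/(2*Q))
487 - 267*z(-5) = 487 - 267*(-14 - 5)/(2*(-5)) = 487 - 267*(-1)*(-19)/(2*5) = 487 - 267*19/10 = 487 - 5073/10 = -203/10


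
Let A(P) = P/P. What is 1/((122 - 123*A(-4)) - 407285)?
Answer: -1/407286 ≈ -2.4553e-6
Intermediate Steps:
A(P) = 1
1/((122 - 123*A(-4)) - 407285) = 1/((122 - 123*1) - 407285) = 1/((122 - 123) - 407285) = 1/(-1 - 407285) = 1/(-407286) = -1/407286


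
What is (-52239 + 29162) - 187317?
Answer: -210394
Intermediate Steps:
(-52239 + 29162) - 187317 = -23077 - 187317 = -210394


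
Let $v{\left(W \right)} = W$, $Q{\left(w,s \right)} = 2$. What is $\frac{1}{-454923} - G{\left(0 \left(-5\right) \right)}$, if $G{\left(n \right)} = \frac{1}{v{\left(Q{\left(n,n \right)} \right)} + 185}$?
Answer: $- \frac{455110}{85070601} \approx -0.0053498$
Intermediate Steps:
$G{\left(n \right)} = \frac{1}{187}$ ($G{\left(n \right)} = \frac{1}{2 + 185} = \frac{1}{187}$)
$\frac{1}{-454923} - G{\left(0 \left(-5\right) \right)} = \frac{1}{-454923} - \frac{1}{187} = - \frac{1}{454923} - \frac{1}{187} = - \frac{455110}{85070601}$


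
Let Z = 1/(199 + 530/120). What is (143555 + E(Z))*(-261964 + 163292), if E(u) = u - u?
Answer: -14164858960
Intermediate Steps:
Z = 12/2441 (Z = 1/(199 + 530*(1/120)) = 1/(199 + 53/12) = 1/(2441/12) = 12/2441 ≈ 0.0049160)
E(u) = 0
(143555 + E(Z))*(-261964 + 163292) = (143555 + 0)*(-261964 + 163292) = 143555*(-98672) = -14164858960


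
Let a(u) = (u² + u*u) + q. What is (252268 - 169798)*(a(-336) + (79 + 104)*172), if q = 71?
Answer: 21222747330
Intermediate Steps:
a(u) = 71 + 2*u² (a(u) = (u² + u*u) + 71 = (u² + u²) + 71 = 2*u² + 71 = 71 + 2*u²)
(252268 - 169798)*(a(-336) + (79 + 104)*172) = (252268 - 169798)*((71 + 2*(-336)²) + (79 + 104)*172) = 82470*((71 + 2*112896) + 183*172) = 82470*((71 + 225792) + 31476) = 82470*(225863 + 31476) = 82470*257339 = 21222747330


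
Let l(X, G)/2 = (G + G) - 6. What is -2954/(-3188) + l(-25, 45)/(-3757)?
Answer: 5281297/5988658 ≈ 0.88188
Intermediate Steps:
l(X, G) = -12 + 4*G (l(X, G) = 2*((G + G) - 6) = 2*(2*G - 6) = 2*(-6 + 2*G) = -12 + 4*G)
-2954/(-3188) + l(-25, 45)/(-3757) = -2954/(-3188) + (-12 + 4*45)/(-3757) = -2954*(-1/3188) + (-12 + 180)*(-1/3757) = 1477/1594 + 168*(-1/3757) = 1477/1594 - 168/3757 = 5281297/5988658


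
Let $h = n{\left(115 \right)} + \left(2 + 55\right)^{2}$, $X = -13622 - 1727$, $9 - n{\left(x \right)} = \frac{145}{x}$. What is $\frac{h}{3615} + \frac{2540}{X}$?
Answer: $\frac{187705709}{255238521} \approx 0.73541$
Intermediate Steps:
$n{\left(x \right)} = 9 - \frac{145}{x}$
$X = -15349$
$h = \frac{74905}{23}$ ($h = \left(9 - \frac{145}{115}\right) + \left(2 + 55\right)^{2} = \left(9 - \frac{29}{23}\right) + 57^{2} = \left(9 - \frac{29}{23}\right) + 3249 = \frac{178}{23} + 3249 = \frac{74905}{23} \approx 3256.7$)
$\frac{h}{3615} + \frac{2540}{X} = \frac{74905}{23 \cdot 3615} + \frac{2540}{-15349} = \frac{74905}{23} \cdot \frac{1}{3615} + 2540 \left(- \frac{1}{15349}\right) = \frac{14981}{16629} - \frac{2540}{15349} = \frac{187705709}{255238521}$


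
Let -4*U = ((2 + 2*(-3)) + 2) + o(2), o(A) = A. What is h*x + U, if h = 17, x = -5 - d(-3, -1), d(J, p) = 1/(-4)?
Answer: -323/4 ≈ -80.750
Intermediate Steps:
d(J, p) = -¼
x = -19/4 (x = -5 - 1*(-¼) = -5 + ¼ = -19/4 ≈ -4.7500)
U = 0 (U = -(((2 + 2*(-3)) + 2) + 2)/4 = -(((2 - 6) + 2) + 2)/4 = -((-4 + 2) + 2)/4 = -(-2 + 2)/4 = -¼*0 = 0)
h*x + U = 17*(-19/4) + 0 = -323/4 + 0 = -323/4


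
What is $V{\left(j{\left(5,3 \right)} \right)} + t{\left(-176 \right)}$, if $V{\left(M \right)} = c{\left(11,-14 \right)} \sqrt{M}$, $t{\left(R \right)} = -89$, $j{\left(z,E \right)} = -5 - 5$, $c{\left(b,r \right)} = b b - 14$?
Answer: $-89 + 107 i \sqrt{10} \approx -89.0 + 338.36 i$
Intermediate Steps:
$c{\left(b,r \right)} = -14 + b^{2}$ ($c{\left(b,r \right)} = b^{2} - 14 = -14 + b^{2}$)
$j{\left(z,E \right)} = -10$
$V{\left(M \right)} = 107 \sqrt{M}$ ($V{\left(M \right)} = \left(-14 + 11^{2}\right) \sqrt{M} = \left(-14 + 121\right) \sqrt{M} = 107 \sqrt{M}$)
$V{\left(j{\left(5,3 \right)} \right)} + t{\left(-176 \right)} = 107 \sqrt{-10} - 89 = 107 i \sqrt{10} - 89 = -89 + 107 i \sqrt{10}$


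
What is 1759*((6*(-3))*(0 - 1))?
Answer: 31662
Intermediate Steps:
1759*((6*(-3))*(0 - 1)) = 1759*(-18*(-1)) = 1759*18 = 31662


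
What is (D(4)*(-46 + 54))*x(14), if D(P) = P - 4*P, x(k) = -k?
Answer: 1344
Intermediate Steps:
D(P) = -3*P
(D(4)*(-46 + 54))*x(14) = ((-3*4)*(-46 + 54))*(-1*14) = -12*8*(-14) = -96*(-14) = 1344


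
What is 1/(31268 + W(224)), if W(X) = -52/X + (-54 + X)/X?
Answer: 112/3502075 ≈ 3.1981e-5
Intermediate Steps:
W(X) = -52/X + (-54 + X)/X
1/(31268 + W(224)) = 1/(31268 + (-106 + 224)/224) = 1/(31268 + (1/224)*118) = 1/(31268 + 59/112) = 1/(3502075/112) = 112/3502075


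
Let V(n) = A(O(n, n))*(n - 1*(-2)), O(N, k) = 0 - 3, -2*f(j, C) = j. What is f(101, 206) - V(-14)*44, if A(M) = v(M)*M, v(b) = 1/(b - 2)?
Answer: 2663/10 ≈ 266.30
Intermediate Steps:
f(j, C) = -j/2
v(b) = 1/(-2 + b)
O(N, k) = -3
A(M) = M/(-2 + M)
V(n) = 6/5 + 3*n/5 (V(n) = (-3/(-2 - 3))*(n - 1*(-2)) = (-3/(-5))*(n + 2) = (-3*(-⅕))*(2 + n) = 3*(2 + n)/5 = 6/5 + 3*n/5)
f(101, 206) - V(-14)*44 = -½*101 - (6/5 + (⅗)*(-14))*44 = -101/2 - (6/5 - 42/5)*44 = -101/2 - (-36)*44/5 = -101/2 - 1*(-1584/5) = -101/2 + 1584/5 = 2663/10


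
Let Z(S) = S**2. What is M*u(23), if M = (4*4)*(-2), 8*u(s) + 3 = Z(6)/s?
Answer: 132/23 ≈ 5.7391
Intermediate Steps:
u(s) = -3/8 + 9/(2*s) (u(s) = -3/8 + (6**2/s)/8 = -3/8 + (36/s)/8 = -3/8 + 9/(2*s))
M = -32 (M = 16*(-2) = -32)
M*u(23) = -12*(12 - 1*23)/23 = -12*(12 - 23)/23 = -12*(-11)/23 = -32*(-33/184) = 132/23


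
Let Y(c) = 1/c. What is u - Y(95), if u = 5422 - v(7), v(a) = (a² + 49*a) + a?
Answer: 477184/95 ≈ 5023.0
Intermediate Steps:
v(a) = a² + 50*a
u = 5023 (u = 5422 - 7*(50 + 7) = 5422 - 7*57 = 5422 - 1*399 = 5422 - 399 = 5023)
u - Y(95) = 5023 - 1/95 = 477184/95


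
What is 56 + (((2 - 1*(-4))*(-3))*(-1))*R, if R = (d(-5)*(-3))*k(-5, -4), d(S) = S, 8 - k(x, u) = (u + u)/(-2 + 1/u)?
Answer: 1256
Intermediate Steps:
k(x, u) = 8 - 2*u/(-2 + 1/u) (k(x, u) = 8 - (u + u)/(-2 + 1/u) = 8 - 2*u/(-2 + 1/u))
R = 200/3 (R = (-5*(-3))*(2*(-4 + (-4)**2 + 8*(-4))/(-1 + 2*(-4))) = 15*(2*(-4 + 16 - 32)/(-1 - 8)) = 15*(2*(-20)/(-9)) = 15*(2*(-1/9)*(-20)) = 15*(40/9) = 200/3 ≈ 66.667)
56 + (((2 - 1*(-4))*(-3))*(-1))*R = 56 + (((2 - 1*(-4))*(-3))*(-1))*(200/3) = 56 + (((2 + 4)*(-3))*(-1))*(200/3) = 56 + ((6*(-3))*(-1))*(200/3) = 56 - 18*(-1)*(200/3) = 56 + 18*(200/3) = 56 + 1200 = 1256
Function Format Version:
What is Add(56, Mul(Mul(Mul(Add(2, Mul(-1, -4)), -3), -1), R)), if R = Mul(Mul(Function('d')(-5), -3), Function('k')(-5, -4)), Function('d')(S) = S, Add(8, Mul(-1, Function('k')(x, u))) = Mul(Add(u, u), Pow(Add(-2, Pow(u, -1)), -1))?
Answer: 1256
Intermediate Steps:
Function('k')(x, u) = Add(8, Mul(-2, u, Pow(Add(-2, Pow(u, -1)), -1))) (Function('k')(x, u) = Add(8, Mul(-1, Mul(Add(u, u), Pow(Add(-2, Pow(u, -1)), -1)))) = Add(8, Mul(-1, Mul(Mul(2, u), Pow(Add(-2, Pow(u, -1)), -1)))) = Add(8, Mul(-1, Mul(2, u, Pow(Add(-2, Pow(u, -1)), -1)))) = Add(8, Mul(-2, u, Pow(Add(-2, Pow(u, -1)), -1))))
R = Rational(200, 3) (R = Mul(Mul(-5, -3), Mul(2, Pow(Add(-1, Mul(2, -4)), -1), Add(-4, Pow(-4, 2), Mul(8, -4)))) = Mul(15, Mul(2, Pow(Add(-1, -8), -1), Add(-4, 16, -32))) = Mul(15, Mul(2, Pow(-9, -1), -20)) = Mul(15, Mul(2, Rational(-1, 9), -20)) = Mul(15, Rational(40, 9)) = Rational(200, 3) ≈ 66.667)
Add(56, Mul(Mul(Mul(Add(2, Mul(-1, -4)), -3), -1), R)) = Add(56, Mul(Mul(Mul(Add(2, Mul(-1, -4)), -3), -1), Rational(200, 3))) = Add(56, Mul(Mul(Mul(Add(2, 4), -3), -1), Rational(200, 3))) = Add(56, Mul(Mul(Mul(6, -3), -1), Rational(200, 3))) = Add(56, Mul(Mul(-18, -1), Rational(200, 3))) = Add(56, Mul(18, Rational(200, 3))) = Add(56, 1200) = 1256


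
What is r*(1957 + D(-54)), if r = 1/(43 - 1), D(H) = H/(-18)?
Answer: 140/3 ≈ 46.667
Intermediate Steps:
D(H) = -H/18 (D(H) = H*(-1/18) = -H/18)
r = 1/42 ≈ 0.023810
r*(1957 + D(-54)) = (1957 - 1/18*(-54))/42 = (1957 + 3)/42 = (1/42)*1960 = 140/3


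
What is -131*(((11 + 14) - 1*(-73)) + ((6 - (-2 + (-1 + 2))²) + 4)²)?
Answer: -23449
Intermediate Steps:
-131*(((11 + 14) - 1*(-73)) + ((6 - (-2 + (-1 + 2))²) + 4)²) = -131*((25 + 73) + ((6 - (-2 + 1)²) + 4)²) = -131*(98 + ((6 - 1*(-1)²) + 4)²) = -131*(98 + ((6 - 1*1) + 4)²) = -131*(98 + ((6 - 1) + 4)²) = -131*(98 + (5 + 4)²) = -131*(98 + 9²) = -131*(98 + 81) = -131*179 = -23449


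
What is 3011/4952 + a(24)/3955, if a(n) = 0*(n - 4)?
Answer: 3011/4952 ≈ 0.60804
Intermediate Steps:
a(n) = 0 (a(n) = 0*(-4 + n) = 0)
3011/4952 + a(24)/3955 = 3011/4952 + 0/3955 = 3011*(1/4952) + 0*(1/3955) = 3011/4952 + 0 = 3011/4952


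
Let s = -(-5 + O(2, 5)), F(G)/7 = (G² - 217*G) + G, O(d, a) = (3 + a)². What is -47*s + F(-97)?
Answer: 215300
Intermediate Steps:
F(G) = -1512*G + 7*G² (F(G) = 7*((G² - 217*G) + G) = 7*(G² - 216*G) = -1512*G + 7*G²)
s = -59 (s = -(-5 + (3 + 5)²) = -(-5 + 8²) = -(-5 + 64) = -1*59 = -59)
-47*s + F(-97) = -47*(-59) + 7*(-97)*(-216 - 97) = 2773 + 7*(-97)*(-313) = 2773 + 212527 = 215300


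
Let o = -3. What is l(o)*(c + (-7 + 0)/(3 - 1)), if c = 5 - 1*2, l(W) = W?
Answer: 3/2 ≈ 1.5000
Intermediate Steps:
c = 3 (c = 5 - 2 = 3)
l(o)*(c + (-7 + 0)/(3 - 1)) = -3*(3 + (-7 + 0)/(3 - 1)) = -3*(3 - 7/2) = -3*(-1/2) = 3/2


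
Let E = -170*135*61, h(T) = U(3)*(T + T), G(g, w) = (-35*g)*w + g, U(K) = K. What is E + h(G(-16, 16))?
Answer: -1346286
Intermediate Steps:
G(g, w) = g - 35*g*w (G(g, w) = -35*g*w + g = g - 35*g*w)
h(T) = 6*T (h(T) = 3*(T + T) = 3*(2*T) = 6*T)
E = -1399950 (E = -22950*61 = -1399950)
E + h(G(-16, 16)) = -1399950 + 6*(-16*(1 - 35*16)) = -1399950 + 6*(-16*(1 - 560)) = -1399950 + 6*(-16*(-559)) = -1399950 + 6*8944 = -1399950 + 53664 = -1346286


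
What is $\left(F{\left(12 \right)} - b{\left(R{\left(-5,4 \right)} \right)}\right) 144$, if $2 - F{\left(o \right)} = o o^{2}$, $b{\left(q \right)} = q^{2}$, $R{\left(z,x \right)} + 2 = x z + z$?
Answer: $-353520$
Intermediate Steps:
$R{\left(z,x \right)} = -2 + z + x z$ ($R{\left(z,x \right)} = -2 + \left(x z + z\right) = -2 + \left(z + x z\right) = -2 + z + x z$)
$F{\left(o \right)} = 2 - o^{3}$ ($F{\left(o \right)} = 2 - o o^{2} = 2 - o^{3}$)
$\left(F{\left(12 \right)} - b{\left(R{\left(-5,4 \right)} \right)}\right) 144 = \left(\left(2 - 12^{3}\right) - \left(-2 - 5 + 4 \left(-5\right)\right)^{2}\right) 144 = \left(\left(2 - 1728\right) - \left(-2 - 5 - 20\right)^{2}\right) 144 = \left(\left(2 - 1728\right) - \left(-27\right)^{2}\right) 144 = \left(-1726 - 729\right) 144 = \left(-2455\right) 144 = -353520$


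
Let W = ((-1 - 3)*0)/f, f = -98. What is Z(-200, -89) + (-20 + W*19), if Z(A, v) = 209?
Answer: 189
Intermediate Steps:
W = 0 (W = ((-1 - 3)*0)/(-98) = -4*0*(-1/98) = 0*(-1/98) = 0)
Z(-200, -89) + (-20 + W*19) = 209 + (-20 + 0*19) = 209 + (-20 + 0) = 209 - 20 = 189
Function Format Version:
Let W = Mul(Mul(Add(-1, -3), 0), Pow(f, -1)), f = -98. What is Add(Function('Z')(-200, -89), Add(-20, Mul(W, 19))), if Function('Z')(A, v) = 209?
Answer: 189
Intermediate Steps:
W = 0 (W = Mul(Mul(Add(-1, -3), 0), Pow(-98, -1)) = Mul(Mul(-4, 0), Rational(-1, 98)) = Mul(0, Rational(-1, 98)) = 0)
Add(Function('Z')(-200, -89), Add(-20, Mul(W, 19))) = Add(209, Add(-20, Mul(0, 19))) = Add(209, Add(-20, 0)) = Add(209, -20) = 189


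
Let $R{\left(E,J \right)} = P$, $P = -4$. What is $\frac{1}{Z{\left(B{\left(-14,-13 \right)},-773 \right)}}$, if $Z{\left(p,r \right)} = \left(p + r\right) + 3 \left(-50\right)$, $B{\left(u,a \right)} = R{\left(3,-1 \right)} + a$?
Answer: $- \frac{1}{940} \approx -0.0010638$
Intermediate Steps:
$R{\left(E,J \right)} = -4$
$B{\left(u,a \right)} = -4 + a$
$Z{\left(p,r \right)} = -150 + p + r$ ($Z{\left(p,r \right)} = \left(p + r\right) - 150 = -150 + p + r$)
$\frac{1}{Z{\left(B{\left(-14,-13 \right)},-773 \right)}} = \frac{1}{-150 - 17 - 773} = \frac{1}{-940} = - \frac{1}{940}$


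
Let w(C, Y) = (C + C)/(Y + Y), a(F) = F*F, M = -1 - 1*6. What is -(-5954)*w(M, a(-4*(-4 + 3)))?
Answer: -20839/8 ≈ -2604.9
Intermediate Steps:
M = -7 (M = -1 - 6 = -7)
a(F) = F²
w(C, Y) = C/Y (w(C, Y) = (2*C)/((2*Y)) = (2*C)*(1/(2*Y)) = C/Y)
-(-5954)*w(M, a(-4*(-4 + 3))) = -(-5954)*(-7*1/(16*(-4 + 3)²)) = -(-5954)*(-7/((-4*(-1))²)) = -(-5954)*(-7/(4²)) = -(-5954)*(-7/16) = -(-5954)*(-7*1/16) = -(-5954)*(-7)/16 = -5954*7/16 = -20839/8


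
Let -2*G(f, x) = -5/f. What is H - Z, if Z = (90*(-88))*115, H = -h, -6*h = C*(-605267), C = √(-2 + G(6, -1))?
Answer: 910800 - 605267*I*√57/36 ≈ 9.108e+5 - 1.2694e+5*I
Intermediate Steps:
G(f, x) = 5/(2*f) (G(f, x) = -(-5)/(2*f) = 5/(2*f))
C = I*√57/6 (C = √(-2 + (5/2)/6) = √(-2 + (5/2)*(⅙)) = √(-2 + 5/12) = √(-19/12) = I*√57/6 ≈ 1.2583*I)
h = 605267*I*√57/36 (h = -I*√57/6*(-605267)/6 = -(-605267)*I*√57/36 = 605267*I*√57/36 ≈ 1.2694e+5*I)
H = -605267*I*√57/36 ≈ -1.2694e+5*I
Z = -910800 (Z = -7920*115 = -910800)
H - Z = -605267*I*√57/36 - 1*(-910800) = -605267*I*√57/36 + 910800 = 910800 - 605267*I*√57/36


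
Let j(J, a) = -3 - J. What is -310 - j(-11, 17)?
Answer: -318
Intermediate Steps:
-310 - j(-11, 17) = -310 - (-3 - 1*(-11)) = -310 - (-3 + 11) = -310 - 1*8 = -310 - 8 = -318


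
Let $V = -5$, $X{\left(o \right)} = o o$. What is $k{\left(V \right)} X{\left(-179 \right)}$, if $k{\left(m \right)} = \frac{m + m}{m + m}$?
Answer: $32041$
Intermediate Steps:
$X{\left(o \right)} = o^{2}$
$k{\left(m \right)} = 1$ ($k{\left(m \right)} = \frac{2 m}{2 m} = 2 m \frac{1}{2 m} = 1$)
$k{\left(V \right)} X{\left(-179 \right)} = 1 \left(-179\right)^{2} = 1 \cdot 32041 = 32041$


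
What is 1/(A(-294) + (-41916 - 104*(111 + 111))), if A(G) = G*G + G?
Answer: 1/21138 ≈ 4.7308e-5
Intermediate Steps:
A(G) = G + G² (A(G) = G² + G = G + G²)
1/(A(-294) + (-41916 - 104*(111 + 111))) = 1/(-294*(1 - 294) + (-41916 - 104*(111 + 111))) = 1/(-294*(-293) + (-41916 - 104*222)) = 1/(86142 + (-41916 - 23088)) = 1/(86142 - 65004) = 1/21138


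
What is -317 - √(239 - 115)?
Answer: -317 - 2*√31 ≈ -328.14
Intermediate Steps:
-317 - √(239 - 115) = -317 - √124 = -317 - 2*√31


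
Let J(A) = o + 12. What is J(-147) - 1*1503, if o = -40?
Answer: -1531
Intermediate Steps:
J(A) = -28 (J(A) = -40 + 12 = -28)
J(-147) - 1*1503 = -28 - 1*1503 = -28 - 1503 = -1531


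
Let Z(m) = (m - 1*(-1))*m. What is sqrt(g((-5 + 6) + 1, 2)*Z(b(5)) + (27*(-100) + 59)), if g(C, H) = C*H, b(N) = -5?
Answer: I*sqrt(2561) ≈ 50.606*I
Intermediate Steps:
Z(m) = m*(1 + m) (Z(m) = (m + 1)*m = (1 + m)*m = m*(1 + m))
sqrt(g((-5 + 6) + 1, 2)*Z(b(5)) + (27*(-100) + 59)) = sqrt((((-5 + 6) + 1)*2)*(-5*(1 - 5)) + (27*(-100) + 59)) = sqrt(((1 + 1)*2)*(-5*(-4)) + (-2700 + 59)) = sqrt((2*2)*20 - 2641) = sqrt(4*20 - 2641) = sqrt(80 - 2641) = sqrt(-2561) = I*sqrt(2561)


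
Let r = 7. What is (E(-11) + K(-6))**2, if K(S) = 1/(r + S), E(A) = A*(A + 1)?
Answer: 12321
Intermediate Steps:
E(A) = A*(1 + A)
K(S) = 1/(7 + S)
(E(-11) + K(-6))**2 = (-11*(1 - 11) + 1/(7 - 6))**2 = (-11*(-10) + 1/1)**2 = (110 + 1)**2 = 111**2 = 12321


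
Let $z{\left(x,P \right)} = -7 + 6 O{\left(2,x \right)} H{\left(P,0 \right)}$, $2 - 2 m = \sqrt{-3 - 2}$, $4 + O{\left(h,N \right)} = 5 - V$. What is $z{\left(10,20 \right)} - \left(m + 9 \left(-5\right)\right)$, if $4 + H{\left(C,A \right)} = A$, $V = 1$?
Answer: $37 + \frac{i \sqrt{5}}{2} \approx 37.0 + 1.118 i$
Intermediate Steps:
$H{\left(C,A \right)} = -4 + A$
$O{\left(h,N \right)} = 0$ ($O{\left(h,N \right)} = -4 + \left(5 - 1\right) = -4 + 4 = 0$)
$m = 1 - \frac{i \sqrt{5}}{2}$ ($m = 1 - \frac{\sqrt{-3 - 2}}{2} = 1 - \frac{\sqrt{-5}}{2} = 1 - \frac{i \sqrt{5}}{2} \approx 1.0 - 1.118 i$)
$z{\left(x,P \right)} = -7$ ($z{\left(x,P \right)} = -7 + 6 \cdot 0 \left(-4 + 0\right) = -7 + 0 \left(-4\right) = -7 + 0 = -7$)
$z{\left(10,20 \right)} - \left(m + 9 \left(-5\right)\right) = -7 - \left(\left(1 - \frac{i \sqrt{5}}{2}\right) + 9 \left(-5\right)\right) = -7 - \left(\left(1 - \frac{i \sqrt{5}}{2}\right) - 45\right) = -7 - \left(-44 - \frac{i \sqrt{5}}{2}\right) = -7 + \left(44 + \frac{i \sqrt{5}}{2}\right) = 37 + \frac{i \sqrt{5}}{2}$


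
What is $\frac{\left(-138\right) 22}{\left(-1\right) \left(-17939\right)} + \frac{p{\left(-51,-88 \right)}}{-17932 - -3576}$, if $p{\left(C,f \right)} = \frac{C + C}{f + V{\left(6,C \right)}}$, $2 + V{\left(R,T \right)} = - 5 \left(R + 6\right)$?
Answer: $- \frac{1089925363}{6438307100} \approx -0.16929$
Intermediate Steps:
$V{\left(R,T \right)} = -32 - 5 R$ ($V{\left(R,T \right)} = -2 - 5 \left(R + 6\right) = -2 - 5 \left(6 + R\right) = -2 - \left(30 + 5 R\right) = -32 - 5 R$)
$p{\left(C,f \right)} = \frac{2 C}{-62 + f}$ ($p{\left(C,f \right)} = \frac{C + C}{f - 62} = \frac{2 C}{f - 62} = \frac{2 C}{-62 + f}$)
$\frac{\left(-138\right) 22}{\left(-1\right) \left(-17939\right)} + \frac{p{\left(-51,-88 \right)}}{-17932 - -3576} = \frac{\left(-138\right) 22}{\left(-1\right) \left(-17939\right)} + \frac{2 \left(-51\right) \frac{1}{-62 - 88}}{-17932 - -3576} = - \frac{3036}{17939} + \frac{2 \left(-51\right) \frac{1}{-150}}{-17932 + 3576} = \left(-3036\right) \frac{1}{17939} + \frac{2 \left(-51\right) \left(- \frac{1}{150}\right)}{-14356} = - \frac{3036}{17939} + \frac{17}{25} \left(- \frac{1}{14356}\right) = - \frac{3036}{17939} - \frac{17}{358900} = - \frac{1089925363}{6438307100}$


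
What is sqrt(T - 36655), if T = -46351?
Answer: 77*I*sqrt(14) ≈ 288.11*I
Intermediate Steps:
sqrt(T - 36655) = sqrt(-46351 - 36655) = sqrt(-83006) = 77*I*sqrt(14)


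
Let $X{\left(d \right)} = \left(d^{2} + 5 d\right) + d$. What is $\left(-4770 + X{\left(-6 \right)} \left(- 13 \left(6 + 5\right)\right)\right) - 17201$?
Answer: $-21971$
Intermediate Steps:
$X{\left(d \right)} = d^{2} + 6 d$
$\left(-4770 + X{\left(-6 \right)} \left(- 13 \left(6 + 5\right)\right)\right) - 17201 = \left(-4770 + - 6 \left(6 - 6\right) \left(- 13 \left(6 + 5\right)\right)\right) - 17201 = \left(-4770 + \left(-6\right) 0 \left(\left(-13\right) 11\right)\right) - 17201 = \left(-4770 + 0 \left(-143\right)\right) - 17201 = \left(-4770 + 0\right) - 17201 = -4770 - 17201 = -21971$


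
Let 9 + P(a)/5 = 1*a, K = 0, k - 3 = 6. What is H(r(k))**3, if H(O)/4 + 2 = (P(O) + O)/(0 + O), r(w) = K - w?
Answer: 46656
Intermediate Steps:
k = 9 (k = 3 + 6 = 9)
r(w) = -w (r(w) = 0 - w = -w)
P(a) = -45 + 5*a (P(a) = -45 + 5*(1*a) = -45 + 5*a)
H(O) = -8 + 4*(-45 + 6*O)/O (H(O) = -8 + 4*(((-45 + 5*O) + O)/(0 + O)) = -8 + 4*((-45 + 6*O)/O) = -8 + 4*(-45 + 6*O)/O)
H(r(k))**3 = (16 - 180/((-1*9)))**3 = (16 - 180/(-9))**3 = (16 - 180*(-1/9))**3 = (16 + 20)**3 = 36**3 = 46656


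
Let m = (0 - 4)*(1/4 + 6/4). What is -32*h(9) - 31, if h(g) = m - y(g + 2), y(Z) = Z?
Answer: 545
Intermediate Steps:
m = -7 (m = -4*(1*(1/4) + 6*(1/4)) = -4*(1/4 + 3/2) = -4*7/4 = -7)
h(g) = -9 - g (h(g) = -7 - (g + 2) = -7 - (2 + g) = -7 + (-2 - g) = -9 - g)
-32*h(9) - 31 = -32*(-9 - 1*9) - 31 = -32*(-9 - 9) - 31 = -32*(-18) - 31 = 576 - 31 = 545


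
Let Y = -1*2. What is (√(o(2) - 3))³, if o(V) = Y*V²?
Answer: -11*I*√11 ≈ -36.483*I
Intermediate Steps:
Y = -2
o(V) = -2*V²
(√(o(2) - 3))³ = (√(-2*2² - 3))³ = (√(-2*4 - 3))³ = (√(-8 - 3))³ = (√(-11))³ = (I*√11)³ = -11*I*√11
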